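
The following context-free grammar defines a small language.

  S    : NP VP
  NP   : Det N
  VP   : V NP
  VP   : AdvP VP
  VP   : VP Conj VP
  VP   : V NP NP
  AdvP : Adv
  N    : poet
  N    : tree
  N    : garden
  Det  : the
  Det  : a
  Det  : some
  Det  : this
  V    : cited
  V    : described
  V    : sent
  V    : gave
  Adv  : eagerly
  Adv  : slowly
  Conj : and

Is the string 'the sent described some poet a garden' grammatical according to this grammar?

Ungrammatical

A Det word can never sit immediately before a V word in any string this grammar generates, so the substring 'the sent' rules out a derivation.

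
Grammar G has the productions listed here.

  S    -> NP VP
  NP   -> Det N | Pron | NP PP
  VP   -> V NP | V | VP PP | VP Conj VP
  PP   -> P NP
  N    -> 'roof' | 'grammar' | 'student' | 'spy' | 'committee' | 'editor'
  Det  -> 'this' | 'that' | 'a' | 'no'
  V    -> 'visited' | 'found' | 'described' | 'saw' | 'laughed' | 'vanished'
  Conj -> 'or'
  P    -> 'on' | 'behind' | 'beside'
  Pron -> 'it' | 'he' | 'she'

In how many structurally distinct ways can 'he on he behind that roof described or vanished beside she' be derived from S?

Two of the 4 distinct bracketings:
[S [NP [NP [Pron he]] [PP [P on] [NP [NP [Pron he]] [PP [P behind] [NP [Det that] [N roof]]]]]] [VP [VP [VP [V described]] [Conj or] [VP [V vanished]]] [PP [P beside] [NP [Pron she]]]]]
[S [NP [NP [Pron he]] [PP [P on] [NP [NP [Pron he]] [PP [P behind] [NP [Det that] [N roof]]]]]] [VP [VP [V described]] [Conj or] [VP [VP [V vanished]] [PP [P beside] [NP [Pron she]]]]]]
The trees differ in how a recursive rule is bracketed over the same span.

4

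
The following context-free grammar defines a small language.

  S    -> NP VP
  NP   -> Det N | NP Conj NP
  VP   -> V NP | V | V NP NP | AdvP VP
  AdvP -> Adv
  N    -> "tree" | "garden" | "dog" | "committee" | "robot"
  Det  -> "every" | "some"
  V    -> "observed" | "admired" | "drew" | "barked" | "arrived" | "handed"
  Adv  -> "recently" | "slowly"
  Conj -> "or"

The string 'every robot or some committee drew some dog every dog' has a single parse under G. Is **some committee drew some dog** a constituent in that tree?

No

[S [NP [NP [Det every] [N robot]] [Conj or] [NP [Det some] [N committee]]] [VP [V drew] [NP [Det some] [N dog]] [NP [Det every] [N dog]]]]
The smallest constituent containing 'some committee drew some dog' is the S spanning 'every robot or some committee drew some dog every dog'; no single node in the tree dominates exactly the given words.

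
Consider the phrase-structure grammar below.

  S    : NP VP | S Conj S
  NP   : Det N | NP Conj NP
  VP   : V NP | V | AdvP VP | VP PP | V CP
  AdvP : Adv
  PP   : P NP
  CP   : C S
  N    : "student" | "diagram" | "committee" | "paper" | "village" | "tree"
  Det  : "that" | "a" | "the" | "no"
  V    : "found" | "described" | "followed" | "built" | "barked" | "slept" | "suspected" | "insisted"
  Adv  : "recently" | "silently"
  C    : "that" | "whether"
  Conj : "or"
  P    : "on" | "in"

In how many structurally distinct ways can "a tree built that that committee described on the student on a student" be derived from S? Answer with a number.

3

Two of the 3 distinct bracketings:
[S [NP [Det a] [N tree]] [VP [VP [VP [V built] [CP [C that] [S [NP [Det that] [N committee]] [VP [V described]]]]] [PP [P on] [NP [Det the] [N student]]]] [PP [P on] [NP [Det a] [N student]]]]]
[S [NP [Det a] [N tree]] [VP [VP [V built] [CP [C that] [S [NP [Det that] [N committee]] [VP [VP [V described]] [PP [P on] [NP [Det the] [N student]]]]]]] [PP [P on] [NP [Det a] [N student]]]]]
The trees differ in how a recursive rule is bracketed over the same span.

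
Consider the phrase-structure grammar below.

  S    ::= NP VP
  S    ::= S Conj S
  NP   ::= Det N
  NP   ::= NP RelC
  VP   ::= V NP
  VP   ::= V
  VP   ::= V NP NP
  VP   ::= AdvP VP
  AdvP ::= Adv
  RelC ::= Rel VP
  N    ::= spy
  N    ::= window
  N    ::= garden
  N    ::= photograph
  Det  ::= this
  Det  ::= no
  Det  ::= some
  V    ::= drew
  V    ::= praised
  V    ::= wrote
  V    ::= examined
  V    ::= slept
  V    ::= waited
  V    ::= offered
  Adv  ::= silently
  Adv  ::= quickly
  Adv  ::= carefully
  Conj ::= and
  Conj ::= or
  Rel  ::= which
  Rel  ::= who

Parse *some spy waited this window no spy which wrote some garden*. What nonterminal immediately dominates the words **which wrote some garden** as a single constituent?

RelC

S
  NP
    Det: some
    N: spy
  VP
    V: waited
    NP
      Det: this
      N: window
    NP
      NP
        Det: no
        N: spy
      RelC
        Rel: which
        VP
          V: wrote
          NP
            Det: some
            N: garden
The span 'which wrote some garden' is the RelC node built by RelC → Rel VP.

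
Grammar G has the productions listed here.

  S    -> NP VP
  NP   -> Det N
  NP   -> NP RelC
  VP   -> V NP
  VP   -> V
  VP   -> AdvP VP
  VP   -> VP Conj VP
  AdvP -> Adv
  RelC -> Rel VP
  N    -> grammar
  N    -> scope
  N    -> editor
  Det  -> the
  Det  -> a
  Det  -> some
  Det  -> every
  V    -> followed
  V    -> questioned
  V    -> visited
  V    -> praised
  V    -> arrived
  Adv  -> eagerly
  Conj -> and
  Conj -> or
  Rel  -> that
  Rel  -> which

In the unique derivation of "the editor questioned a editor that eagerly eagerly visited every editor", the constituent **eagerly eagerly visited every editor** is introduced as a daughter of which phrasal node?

RelC

[S [NP [Det the] [N editor]] [VP [V questioned] [NP [NP [Det a] [N editor]] [RelC [Rel that] [VP [AdvP [Adv eagerly]] [VP [AdvP [Adv eagerly]] [VP [V visited] [NP [Det every] [N editor]]]]]]]]]
The span 'eagerly eagerly visited every editor' is the VP node built by VP → AdvP VP.
Its mother is the RelC built by RelC → Rel VP.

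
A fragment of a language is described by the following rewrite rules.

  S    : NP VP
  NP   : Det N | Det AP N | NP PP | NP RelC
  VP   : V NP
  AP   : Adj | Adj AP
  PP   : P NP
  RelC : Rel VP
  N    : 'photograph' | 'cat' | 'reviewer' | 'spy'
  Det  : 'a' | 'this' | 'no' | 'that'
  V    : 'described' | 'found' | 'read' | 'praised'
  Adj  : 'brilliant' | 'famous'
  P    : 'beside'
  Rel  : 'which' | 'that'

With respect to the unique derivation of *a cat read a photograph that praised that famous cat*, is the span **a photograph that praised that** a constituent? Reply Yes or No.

No

[S [NP [Det a] [N cat]] [VP [V read] [NP [NP [Det a] [N photograph]] [RelC [Rel that] [VP [V praised] [NP [Det that] [AP [Adj famous]] [N cat]]]]]]]
The smallest constituent containing 'a photograph that praised that' is the NP spanning 'a photograph that praised that famous cat'; no single node in the tree dominates exactly the given words.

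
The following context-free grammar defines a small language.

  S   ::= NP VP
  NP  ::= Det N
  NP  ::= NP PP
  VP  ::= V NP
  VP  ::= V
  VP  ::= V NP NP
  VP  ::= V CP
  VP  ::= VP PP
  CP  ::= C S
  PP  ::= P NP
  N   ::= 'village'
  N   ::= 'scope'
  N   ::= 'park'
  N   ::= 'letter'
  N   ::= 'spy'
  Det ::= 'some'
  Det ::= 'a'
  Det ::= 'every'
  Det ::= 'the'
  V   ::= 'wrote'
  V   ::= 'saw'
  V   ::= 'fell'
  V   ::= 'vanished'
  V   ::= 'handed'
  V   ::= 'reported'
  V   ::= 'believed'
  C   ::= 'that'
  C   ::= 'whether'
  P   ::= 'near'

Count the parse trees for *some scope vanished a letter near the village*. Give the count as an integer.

2

The two bracketings:
[S [NP [Det some] [N scope]] [VP [V vanished] [NP [NP [Det a] [N letter]] [PP [P near] [NP [Det the] [N village]]]]]]
[S [NP [Det some] [N scope]] [VP [VP [V vanished] [NP [Det a] [N letter]]] [PP [P near] [NP [Det the] [N village]]]]]
The difference turns on whether NP → NP PP is used at the relevant span, versus an alternative expansion of NP.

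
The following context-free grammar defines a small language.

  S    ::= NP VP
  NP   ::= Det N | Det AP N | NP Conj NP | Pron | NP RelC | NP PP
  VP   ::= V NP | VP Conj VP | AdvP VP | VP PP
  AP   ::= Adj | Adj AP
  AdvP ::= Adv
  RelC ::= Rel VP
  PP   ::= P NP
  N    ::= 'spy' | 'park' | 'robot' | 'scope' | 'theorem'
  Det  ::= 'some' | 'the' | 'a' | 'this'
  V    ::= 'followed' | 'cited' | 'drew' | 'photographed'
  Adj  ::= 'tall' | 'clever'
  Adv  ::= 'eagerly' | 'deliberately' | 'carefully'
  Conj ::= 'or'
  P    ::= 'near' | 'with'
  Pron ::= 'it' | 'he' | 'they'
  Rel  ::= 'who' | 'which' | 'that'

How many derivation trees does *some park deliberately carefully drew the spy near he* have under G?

4

Two of the 4 distinct bracketings:
[S [NP [Det some] [N park]] [VP [AdvP [Adv deliberately]] [VP [AdvP [Adv carefully]] [VP [V drew] [NP [NP [Det the] [N spy]] [PP [P near] [NP [Pron he]]]]]]]]
[S [NP [Det some] [N park]] [VP [AdvP [Adv deliberately]] [VP [AdvP [Adv carefully]] [VP [VP [V drew] [NP [Det the] [N spy]]] [PP [P near] [NP [Pron he]]]]]]]
The difference turns on whether NP → NP PP is used at the relevant span, versus an alternative expansion of NP.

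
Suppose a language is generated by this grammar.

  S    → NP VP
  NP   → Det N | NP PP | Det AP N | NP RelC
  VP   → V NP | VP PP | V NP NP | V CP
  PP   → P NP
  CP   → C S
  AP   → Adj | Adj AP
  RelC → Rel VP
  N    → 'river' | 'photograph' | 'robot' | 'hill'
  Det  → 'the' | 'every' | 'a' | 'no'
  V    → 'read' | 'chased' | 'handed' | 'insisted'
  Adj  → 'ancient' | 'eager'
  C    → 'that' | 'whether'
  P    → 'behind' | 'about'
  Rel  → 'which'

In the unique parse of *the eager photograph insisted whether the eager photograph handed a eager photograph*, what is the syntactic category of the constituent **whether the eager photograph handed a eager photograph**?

CP

[S [NP [Det the] [AP [Adj eager]] [N photograph]] [VP [V insisted] [CP [C whether] [S [NP [Det the] [AP [Adj eager]] [N photograph]] [VP [V handed] [NP [Det a] [AP [Adj eager]] [N photograph]]]]]]]
The span 'whether the eager photograph handed a eager photograph' is the CP node built by CP → C S.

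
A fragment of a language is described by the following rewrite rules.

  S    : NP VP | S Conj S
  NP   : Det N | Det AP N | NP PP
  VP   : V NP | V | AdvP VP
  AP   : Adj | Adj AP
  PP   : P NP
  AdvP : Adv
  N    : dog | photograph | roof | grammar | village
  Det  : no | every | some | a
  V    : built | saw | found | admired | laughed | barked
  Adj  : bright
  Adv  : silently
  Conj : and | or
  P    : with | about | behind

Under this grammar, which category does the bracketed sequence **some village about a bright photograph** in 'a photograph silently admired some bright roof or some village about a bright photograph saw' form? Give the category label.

[S [S [NP [Det a] [N photograph]] [VP [AdvP [Adv silently]] [VP [V admired] [NP [Det some] [AP [Adj bright]] [N roof]]]]] [Conj or] [S [NP [NP [Det some] [N village]] [PP [P about] [NP [Det a] [AP [Adj bright]] [N photograph]]]] [VP [V saw]]]]
The span 'some village about a bright photograph' is the NP node built by NP → NP PP.

NP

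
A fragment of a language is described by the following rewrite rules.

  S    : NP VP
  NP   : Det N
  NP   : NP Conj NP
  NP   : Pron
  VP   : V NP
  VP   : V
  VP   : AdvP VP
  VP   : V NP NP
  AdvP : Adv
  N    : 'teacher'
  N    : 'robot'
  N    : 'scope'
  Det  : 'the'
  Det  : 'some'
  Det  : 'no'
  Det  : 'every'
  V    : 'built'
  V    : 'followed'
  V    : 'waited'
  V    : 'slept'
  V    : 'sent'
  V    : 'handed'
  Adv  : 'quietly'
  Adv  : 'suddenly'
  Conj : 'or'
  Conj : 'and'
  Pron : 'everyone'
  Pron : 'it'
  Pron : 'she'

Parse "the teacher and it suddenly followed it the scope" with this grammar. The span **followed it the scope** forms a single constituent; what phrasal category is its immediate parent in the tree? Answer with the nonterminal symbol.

[S [NP [NP [Det the] [N teacher]] [Conj and] [NP [Pron it]]] [VP [AdvP [Adv suddenly]] [VP [V followed] [NP [Pron it]] [NP [Det the] [N scope]]]]]
The span 'followed it the scope' is the VP node built by VP → V NP NP.
Its mother is the VP built by VP → AdvP VP.

VP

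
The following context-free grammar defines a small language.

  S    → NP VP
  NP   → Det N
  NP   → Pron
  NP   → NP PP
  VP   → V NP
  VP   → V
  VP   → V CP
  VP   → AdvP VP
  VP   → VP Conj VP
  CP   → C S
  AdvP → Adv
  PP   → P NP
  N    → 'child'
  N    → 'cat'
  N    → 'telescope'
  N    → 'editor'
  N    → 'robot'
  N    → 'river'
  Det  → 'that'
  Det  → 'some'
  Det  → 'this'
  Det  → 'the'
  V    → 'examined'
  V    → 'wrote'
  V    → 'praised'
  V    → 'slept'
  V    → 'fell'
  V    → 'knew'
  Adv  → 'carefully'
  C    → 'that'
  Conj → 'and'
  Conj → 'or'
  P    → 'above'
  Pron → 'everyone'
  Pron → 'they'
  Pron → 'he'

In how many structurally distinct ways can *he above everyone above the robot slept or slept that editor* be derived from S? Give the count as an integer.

2

The two bracketings:
[S [NP [NP [Pron he]] [PP [P above] [NP [NP [Pron everyone]] [PP [P above] [NP [Det the] [N robot]]]]]] [VP [VP [V slept]] [Conj or] [VP [V slept] [NP [Det that] [N editor]]]]]
[S [NP [NP [NP [Pron he]] [PP [P above] [NP [Pron everyone]]]] [PP [P above] [NP [Det the] [N robot]]]] [VP [VP [V slept]] [Conj or] [VP [V slept] [NP [Det that] [N editor]]]]]
The trees differ in how a recursive rule is bracketed over the same span.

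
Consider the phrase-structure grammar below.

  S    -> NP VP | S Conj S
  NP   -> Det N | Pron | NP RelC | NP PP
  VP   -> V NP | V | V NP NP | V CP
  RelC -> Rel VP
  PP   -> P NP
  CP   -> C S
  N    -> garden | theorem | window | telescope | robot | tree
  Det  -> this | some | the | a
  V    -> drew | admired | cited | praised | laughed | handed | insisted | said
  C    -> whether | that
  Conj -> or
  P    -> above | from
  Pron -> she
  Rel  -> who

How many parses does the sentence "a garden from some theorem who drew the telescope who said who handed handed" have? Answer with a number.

Two of the 9 distinct bracketings:
[S [NP [NP [NP [Det a] [N garden]] [PP [P from] [NP [Det some] [N theorem]]]] [RelC [Rel who] [VP [V drew] [NP [NP [NP [Det the] [N telescope]] [RelC [Rel who] [VP [V said]]]] [RelC [Rel who] [VP [V handed]]]]]]] [VP [V handed]]]
[S [NP [NP [NP [NP [Det a] [N garden]] [PP [P from] [NP [Det some] [N theorem]]]] [RelC [Rel who] [VP [V drew] [NP [NP [Det the] [N telescope]] [RelC [Rel who] [VP [V said]]]]]]] [RelC [Rel who] [VP [V handed]]]] [VP [V handed]]]
The trees differ in how a recursive rule is bracketed over the same span.

9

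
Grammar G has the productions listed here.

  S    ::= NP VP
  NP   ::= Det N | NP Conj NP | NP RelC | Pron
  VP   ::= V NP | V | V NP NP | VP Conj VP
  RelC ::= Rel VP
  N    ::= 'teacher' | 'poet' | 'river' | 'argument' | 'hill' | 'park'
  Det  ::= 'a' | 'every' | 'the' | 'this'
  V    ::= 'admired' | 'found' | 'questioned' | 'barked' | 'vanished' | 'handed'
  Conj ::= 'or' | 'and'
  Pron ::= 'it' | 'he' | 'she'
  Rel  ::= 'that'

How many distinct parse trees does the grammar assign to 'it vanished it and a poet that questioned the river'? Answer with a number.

Two of the 4 distinct bracketings:
[S [NP [Pron it]] [VP [V vanished] [NP [NP [Pron it]] [Conj and] [NP [NP [Det a] [N poet]] [RelC [Rel that] [VP [V questioned] [NP [Det the] [N river]]]]]]]]
[S [NP [Pron it]] [VP [V vanished] [NP [NP [NP [Pron it]] [Conj and] [NP [Det a] [N poet]]] [RelC [Rel that] [VP [V questioned] [NP [Det the] [N river]]]]]]]
The trees differ in how a recursive rule is bracketed over the same span.

4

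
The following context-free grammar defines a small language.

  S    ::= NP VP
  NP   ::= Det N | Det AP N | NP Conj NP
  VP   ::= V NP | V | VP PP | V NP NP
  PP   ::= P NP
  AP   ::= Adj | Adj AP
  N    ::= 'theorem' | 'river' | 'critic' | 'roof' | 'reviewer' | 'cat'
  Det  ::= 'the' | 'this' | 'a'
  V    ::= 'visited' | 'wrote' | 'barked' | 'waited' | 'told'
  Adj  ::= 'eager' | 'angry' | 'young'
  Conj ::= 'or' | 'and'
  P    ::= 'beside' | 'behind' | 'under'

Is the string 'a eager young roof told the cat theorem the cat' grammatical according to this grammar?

An N word can never sit immediately before an N word in any string this grammar generates, so the substring 'cat theorem' rules out a derivation.

Ungrammatical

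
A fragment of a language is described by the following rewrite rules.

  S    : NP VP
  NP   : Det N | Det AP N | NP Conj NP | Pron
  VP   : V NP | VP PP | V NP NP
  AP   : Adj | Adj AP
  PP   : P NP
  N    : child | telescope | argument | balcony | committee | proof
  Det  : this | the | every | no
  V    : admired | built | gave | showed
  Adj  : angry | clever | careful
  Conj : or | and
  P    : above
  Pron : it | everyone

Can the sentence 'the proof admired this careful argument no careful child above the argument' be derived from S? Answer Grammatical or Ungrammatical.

Grammatical

[S [NP [Det the] [N proof]] [VP [VP [V admired] [NP [Det this] [AP [Adj careful]] [N argument]] [NP [Det no] [AP [Adj careful]] [N child]]] [PP [P above] [NP [Det the] [N argument]]]]]
The bracketing above is licensed at every node by one of the given productions, with S at the root.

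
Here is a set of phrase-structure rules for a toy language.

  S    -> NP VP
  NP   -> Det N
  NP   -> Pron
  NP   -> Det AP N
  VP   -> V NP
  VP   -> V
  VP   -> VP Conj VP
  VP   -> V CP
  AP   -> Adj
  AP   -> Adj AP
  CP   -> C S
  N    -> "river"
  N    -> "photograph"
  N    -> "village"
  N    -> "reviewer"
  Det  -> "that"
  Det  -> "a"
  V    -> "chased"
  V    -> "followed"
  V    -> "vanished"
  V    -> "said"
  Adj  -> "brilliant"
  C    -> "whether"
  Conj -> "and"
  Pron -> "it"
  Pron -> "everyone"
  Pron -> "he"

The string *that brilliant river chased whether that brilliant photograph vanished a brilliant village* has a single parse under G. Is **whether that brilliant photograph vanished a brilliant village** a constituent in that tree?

[S [NP [Det that] [AP [Adj brilliant]] [N river]] [VP [V chased] [CP [C whether] [S [NP [Det that] [AP [Adj brilliant]] [N photograph]] [VP [V vanished] [NP [Det a] [AP [Adj brilliant]] [N village]]]]]]]
The words 'whether that brilliant photograph vanished a brilliant village' are exhaustively dominated by a single CP node (built by CP → C S), so they form a constituent.

Yes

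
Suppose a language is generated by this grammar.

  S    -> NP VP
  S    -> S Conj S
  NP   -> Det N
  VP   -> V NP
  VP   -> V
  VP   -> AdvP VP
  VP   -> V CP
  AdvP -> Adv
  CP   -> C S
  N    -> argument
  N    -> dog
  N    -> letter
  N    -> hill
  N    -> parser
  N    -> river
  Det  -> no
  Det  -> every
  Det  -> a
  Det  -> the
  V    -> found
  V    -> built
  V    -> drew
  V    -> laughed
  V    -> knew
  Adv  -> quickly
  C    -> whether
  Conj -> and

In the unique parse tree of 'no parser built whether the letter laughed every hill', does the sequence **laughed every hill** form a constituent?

Yes

[S [NP [Det no] [N parser]] [VP [V built] [CP [C whether] [S [NP [Det the] [N letter]] [VP [V laughed] [NP [Det every] [N hill]]]]]]]
The words 'laughed every hill' are exhaustively dominated by a single VP node (built by VP → V NP), so they form a constituent.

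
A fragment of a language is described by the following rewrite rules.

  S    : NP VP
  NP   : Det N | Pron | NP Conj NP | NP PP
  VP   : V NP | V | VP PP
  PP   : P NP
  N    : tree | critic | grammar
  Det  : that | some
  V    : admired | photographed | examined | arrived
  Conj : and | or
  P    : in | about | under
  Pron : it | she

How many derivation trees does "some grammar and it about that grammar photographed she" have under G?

2

The two bracketings:
[S [NP [NP [Det some] [N grammar]] [Conj and] [NP [NP [Pron it]] [PP [P about] [NP [Det that] [N grammar]]]]] [VP [V photographed] [NP [Pron she]]]]
[S [NP [NP [NP [Det some] [N grammar]] [Conj and] [NP [Pron it]]] [PP [P about] [NP [Det that] [N grammar]]]] [VP [V photographed] [NP [Pron she]]]]
The trees differ in how a recursive rule is bracketed over the same span.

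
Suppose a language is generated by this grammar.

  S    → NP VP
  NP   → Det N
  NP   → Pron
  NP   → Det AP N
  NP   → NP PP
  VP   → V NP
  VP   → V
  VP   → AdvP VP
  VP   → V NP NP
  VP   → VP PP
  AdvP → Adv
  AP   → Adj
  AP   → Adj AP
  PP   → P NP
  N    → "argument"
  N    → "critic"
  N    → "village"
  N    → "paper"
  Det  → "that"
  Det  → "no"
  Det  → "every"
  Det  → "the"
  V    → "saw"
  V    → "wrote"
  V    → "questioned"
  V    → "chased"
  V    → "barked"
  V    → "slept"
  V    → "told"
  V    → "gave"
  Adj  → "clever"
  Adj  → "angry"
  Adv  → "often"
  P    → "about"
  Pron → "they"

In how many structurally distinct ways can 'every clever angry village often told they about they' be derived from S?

3

Two of the 3 distinct bracketings:
[S [NP [Det every] [AP [Adj clever] [AP [Adj angry]]] [N village]] [VP [AdvP [Adv often]] [VP [V told] [NP [NP [Pron they]] [PP [P about] [NP [Pron they]]]]]]]
[S [NP [Det every] [AP [Adj clever] [AP [Adj angry]]] [N village]] [VP [AdvP [Adv often]] [VP [VP [V told] [NP [Pron they]]] [PP [P about] [NP [Pron they]]]]]]
The difference turns on whether NP → NP PP is used at the relevant span, versus an alternative expansion of NP.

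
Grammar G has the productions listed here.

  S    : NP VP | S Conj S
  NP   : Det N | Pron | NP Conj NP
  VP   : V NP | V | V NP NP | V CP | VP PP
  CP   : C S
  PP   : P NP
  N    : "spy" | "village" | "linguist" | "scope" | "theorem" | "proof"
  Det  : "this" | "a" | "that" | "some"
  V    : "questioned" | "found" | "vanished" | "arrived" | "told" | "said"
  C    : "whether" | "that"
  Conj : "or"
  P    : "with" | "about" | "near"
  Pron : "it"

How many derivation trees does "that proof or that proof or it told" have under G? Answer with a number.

2

The two bracketings:
[S [NP [NP [Det that] [N proof]] [Conj or] [NP [NP [Det that] [N proof]] [Conj or] [NP [Pron it]]]] [VP [V told]]]
[S [NP [NP [NP [Det that] [N proof]] [Conj or] [NP [Det that] [N proof]]] [Conj or] [NP [Pron it]]] [VP [V told]]]
The trees differ in how a recursive rule is bracketed over the same span.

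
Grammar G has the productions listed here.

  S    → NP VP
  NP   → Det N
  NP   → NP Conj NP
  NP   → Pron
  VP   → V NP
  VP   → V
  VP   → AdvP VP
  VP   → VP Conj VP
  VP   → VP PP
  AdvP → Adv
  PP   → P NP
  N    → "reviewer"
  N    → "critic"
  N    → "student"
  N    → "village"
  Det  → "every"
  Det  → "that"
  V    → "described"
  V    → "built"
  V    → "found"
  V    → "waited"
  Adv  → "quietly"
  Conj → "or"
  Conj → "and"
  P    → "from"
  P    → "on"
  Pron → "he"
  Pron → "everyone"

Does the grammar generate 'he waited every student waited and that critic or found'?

Ungrammatical

For S → NP VP, the only prefix that parses as NP is 'he', but the remainder 'waited every student waited and that critic or found' is not a VP under these rules.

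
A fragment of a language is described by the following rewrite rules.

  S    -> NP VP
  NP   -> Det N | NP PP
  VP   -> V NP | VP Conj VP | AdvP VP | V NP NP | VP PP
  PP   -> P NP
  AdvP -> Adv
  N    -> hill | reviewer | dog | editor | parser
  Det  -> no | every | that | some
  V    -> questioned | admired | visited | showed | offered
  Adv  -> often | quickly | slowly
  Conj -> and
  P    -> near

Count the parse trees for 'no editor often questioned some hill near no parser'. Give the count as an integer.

3

Two of the 3 distinct bracketings:
[S [NP [Det no] [N editor]] [VP [AdvP [Adv often]] [VP [V questioned] [NP [NP [Det some] [N hill]] [PP [P near] [NP [Det no] [N parser]]]]]]]
[S [NP [Det no] [N editor]] [VP [AdvP [Adv often]] [VP [VP [V questioned] [NP [Det some] [N hill]]] [PP [P near] [NP [Det no] [N parser]]]]]]
The difference turns on whether NP → NP PP is used at the relevant span, versus an alternative expansion of NP.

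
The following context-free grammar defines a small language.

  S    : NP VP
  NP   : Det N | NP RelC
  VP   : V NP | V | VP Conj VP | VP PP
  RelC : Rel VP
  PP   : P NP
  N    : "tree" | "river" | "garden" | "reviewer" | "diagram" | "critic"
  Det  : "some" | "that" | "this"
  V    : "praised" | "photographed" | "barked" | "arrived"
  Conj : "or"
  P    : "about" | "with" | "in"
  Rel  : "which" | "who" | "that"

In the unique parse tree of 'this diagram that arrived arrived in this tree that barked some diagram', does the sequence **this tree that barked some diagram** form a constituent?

Yes

[S [NP [NP [Det this] [N diagram]] [RelC [Rel that] [VP [V arrived]]]] [VP [VP [V arrived]] [PP [P in] [NP [NP [Det this] [N tree]] [RelC [Rel that] [VP [V barked] [NP [Det some] [N diagram]]]]]]]]
The words 'this tree that barked some diagram' are exhaustively dominated by a single NP node (built by NP → NP RelC), so they form a constituent.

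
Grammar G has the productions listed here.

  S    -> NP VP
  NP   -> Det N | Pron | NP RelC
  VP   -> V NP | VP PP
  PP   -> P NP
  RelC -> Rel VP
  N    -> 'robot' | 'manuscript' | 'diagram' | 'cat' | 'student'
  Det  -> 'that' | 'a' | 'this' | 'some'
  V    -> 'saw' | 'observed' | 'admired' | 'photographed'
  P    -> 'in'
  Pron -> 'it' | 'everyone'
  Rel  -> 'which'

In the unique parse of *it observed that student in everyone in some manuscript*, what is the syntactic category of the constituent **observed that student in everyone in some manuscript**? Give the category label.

VP

[S [NP [Pron it]] [VP [VP [VP [V observed] [NP [Det that] [N student]]] [PP [P in] [NP [Pron everyone]]]] [PP [P in] [NP [Det some] [N manuscript]]]]]
The span 'observed that student in everyone in some manuscript' is the VP node built by VP → VP PP.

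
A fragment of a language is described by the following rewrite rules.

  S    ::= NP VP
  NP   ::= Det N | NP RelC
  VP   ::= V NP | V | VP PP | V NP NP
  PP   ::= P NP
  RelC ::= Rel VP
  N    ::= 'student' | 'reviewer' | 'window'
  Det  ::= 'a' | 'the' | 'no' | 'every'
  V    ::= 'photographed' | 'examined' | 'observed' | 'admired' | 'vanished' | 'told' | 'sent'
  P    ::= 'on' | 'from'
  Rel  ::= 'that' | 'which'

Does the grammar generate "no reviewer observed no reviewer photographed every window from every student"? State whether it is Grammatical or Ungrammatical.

For S → NP VP, the only prefix that parses as NP is 'no reviewer', but the remainder 'observed no reviewer photographed every window from every student' is not a VP under these rules.

Ungrammatical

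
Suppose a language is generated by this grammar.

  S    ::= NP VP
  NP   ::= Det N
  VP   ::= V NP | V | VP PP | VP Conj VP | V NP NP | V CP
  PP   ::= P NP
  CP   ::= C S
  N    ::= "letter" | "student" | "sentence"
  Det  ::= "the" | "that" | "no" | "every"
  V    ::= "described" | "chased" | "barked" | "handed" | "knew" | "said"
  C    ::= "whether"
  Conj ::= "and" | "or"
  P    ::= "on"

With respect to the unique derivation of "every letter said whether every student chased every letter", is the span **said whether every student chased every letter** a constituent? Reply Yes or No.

[S [NP [Det every] [N letter]] [VP [V said] [CP [C whether] [S [NP [Det every] [N student]] [VP [V chased] [NP [Det every] [N letter]]]]]]]
The words 'said whether every student chased every letter' are exhaustively dominated by a single VP node (built by VP → V CP), so they form a constituent.

Yes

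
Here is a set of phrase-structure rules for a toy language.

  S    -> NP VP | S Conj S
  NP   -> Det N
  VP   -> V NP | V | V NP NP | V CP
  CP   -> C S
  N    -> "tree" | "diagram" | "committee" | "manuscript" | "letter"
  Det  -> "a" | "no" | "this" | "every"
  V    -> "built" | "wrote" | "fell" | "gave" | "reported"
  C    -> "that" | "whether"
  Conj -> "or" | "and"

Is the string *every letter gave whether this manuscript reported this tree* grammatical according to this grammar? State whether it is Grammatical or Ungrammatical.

Grammatical

S
  NP
    Det: every
    N: letter
  VP
    V: gave
    CP
      C: whether
      S
        NP
          Det: this
          N: manuscript
        VP
          V: reported
          NP
            Det: this
            N: tree
Every word is introduced by a lexical rule and the phrasal rules combine the resulting categories into a single S.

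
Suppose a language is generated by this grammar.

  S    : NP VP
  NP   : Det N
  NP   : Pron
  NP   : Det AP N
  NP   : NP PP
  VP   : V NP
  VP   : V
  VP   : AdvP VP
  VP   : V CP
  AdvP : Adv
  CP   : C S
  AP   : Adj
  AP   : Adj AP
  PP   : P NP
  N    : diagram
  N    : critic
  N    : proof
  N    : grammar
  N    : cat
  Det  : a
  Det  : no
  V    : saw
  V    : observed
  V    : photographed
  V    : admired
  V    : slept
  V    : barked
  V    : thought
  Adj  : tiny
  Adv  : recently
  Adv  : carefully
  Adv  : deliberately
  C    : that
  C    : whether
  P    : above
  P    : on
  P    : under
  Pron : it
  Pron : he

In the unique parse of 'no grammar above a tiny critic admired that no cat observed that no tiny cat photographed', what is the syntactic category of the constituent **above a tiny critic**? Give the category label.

PP

[S [NP [NP [Det no] [N grammar]] [PP [P above] [NP [Det a] [AP [Adj tiny]] [N critic]]]] [VP [V admired] [CP [C that] [S [NP [Det no] [N cat]] [VP [V observed] [CP [C that] [S [NP [Det no] [AP [Adj tiny]] [N cat]] [VP [V photographed]]]]]]]]]
The span 'above a tiny critic' is the PP node built by PP → P NP.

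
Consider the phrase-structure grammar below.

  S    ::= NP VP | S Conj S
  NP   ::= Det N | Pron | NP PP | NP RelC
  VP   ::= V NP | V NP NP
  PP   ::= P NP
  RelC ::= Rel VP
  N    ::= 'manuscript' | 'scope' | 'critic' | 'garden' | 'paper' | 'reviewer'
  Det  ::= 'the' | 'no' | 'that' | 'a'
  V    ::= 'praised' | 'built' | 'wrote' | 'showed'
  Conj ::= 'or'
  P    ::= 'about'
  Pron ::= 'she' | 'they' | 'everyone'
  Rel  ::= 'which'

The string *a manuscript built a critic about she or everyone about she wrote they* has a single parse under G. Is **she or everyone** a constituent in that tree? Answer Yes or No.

[S [S [NP [Det a] [N manuscript]] [VP [V built] [NP [NP [Det a] [N critic]] [PP [P about] [NP [Pron she]]]]]] [Conj or] [S [NP [NP [Pron everyone]] [PP [P about] [NP [Pron she]]]] [VP [V wrote] [NP [Pron they]]]]]
The smallest constituent containing 'she or everyone' is the S spanning 'a manuscript built a critic about she or everyone about she wrote they'; no single node in the tree dominates exactly the given words.

No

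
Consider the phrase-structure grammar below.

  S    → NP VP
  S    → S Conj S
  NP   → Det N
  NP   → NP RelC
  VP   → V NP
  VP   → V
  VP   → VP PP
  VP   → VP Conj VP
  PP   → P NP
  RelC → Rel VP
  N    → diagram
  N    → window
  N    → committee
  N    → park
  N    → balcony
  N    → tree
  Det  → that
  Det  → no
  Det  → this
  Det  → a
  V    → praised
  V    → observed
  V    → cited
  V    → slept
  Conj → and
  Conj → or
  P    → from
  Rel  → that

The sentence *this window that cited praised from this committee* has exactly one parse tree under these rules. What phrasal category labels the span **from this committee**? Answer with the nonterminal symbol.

[S [NP [NP [Det this] [N window]] [RelC [Rel that] [VP [V cited]]]] [VP [VP [V praised]] [PP [P from] [NP [Det this] [N committee]]]]]
The span 'from this committee' is the PP node built by PP → P NP.

PP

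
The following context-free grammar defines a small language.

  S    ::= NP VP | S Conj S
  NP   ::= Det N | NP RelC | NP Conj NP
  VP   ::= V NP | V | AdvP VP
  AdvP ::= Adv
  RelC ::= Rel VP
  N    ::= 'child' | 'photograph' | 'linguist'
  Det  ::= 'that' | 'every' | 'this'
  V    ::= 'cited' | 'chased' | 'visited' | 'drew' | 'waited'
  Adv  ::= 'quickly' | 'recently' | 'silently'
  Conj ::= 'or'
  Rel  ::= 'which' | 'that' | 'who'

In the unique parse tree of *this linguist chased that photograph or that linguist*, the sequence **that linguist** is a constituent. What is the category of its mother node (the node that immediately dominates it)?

NP

[S [NP [Det this] [N linguist]] [VP [V chased] [NP [NP [Det that] [N photograph]] [Conj or] [NP [Det that] [N linguist]]]]]
The span 'that linguist' is the NP node built by NP → Det N.
Its mother is the NP built by NP → NP Conj NP.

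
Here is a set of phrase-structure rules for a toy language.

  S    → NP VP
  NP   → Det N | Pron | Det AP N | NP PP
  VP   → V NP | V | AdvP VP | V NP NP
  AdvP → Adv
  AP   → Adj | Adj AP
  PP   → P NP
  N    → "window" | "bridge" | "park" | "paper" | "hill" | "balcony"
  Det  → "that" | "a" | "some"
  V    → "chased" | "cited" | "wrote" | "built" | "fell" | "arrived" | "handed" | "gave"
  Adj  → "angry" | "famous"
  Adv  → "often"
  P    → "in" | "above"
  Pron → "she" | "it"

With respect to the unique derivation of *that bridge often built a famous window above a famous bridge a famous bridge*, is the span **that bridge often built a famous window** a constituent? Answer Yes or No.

[S [NP [Det that] [N bridge]] [VP [AdvP [Adv often]] [VP [V built] [NP [NP [Det a] [AP [Adj famous]] [N window]] [PP [P above] [NP [Det a] [AP [Adj famous]] [N bridge]]]] [NP [Det a] [AP [Adj famous]] [N bridge]]]]]
The smallest constituent containing 'that bridge often built a famous window' is the S spanning 'that bridge often built a famous window above a famous bridge a famous bridge'; no single node in the tree dominates exactly the given words.

No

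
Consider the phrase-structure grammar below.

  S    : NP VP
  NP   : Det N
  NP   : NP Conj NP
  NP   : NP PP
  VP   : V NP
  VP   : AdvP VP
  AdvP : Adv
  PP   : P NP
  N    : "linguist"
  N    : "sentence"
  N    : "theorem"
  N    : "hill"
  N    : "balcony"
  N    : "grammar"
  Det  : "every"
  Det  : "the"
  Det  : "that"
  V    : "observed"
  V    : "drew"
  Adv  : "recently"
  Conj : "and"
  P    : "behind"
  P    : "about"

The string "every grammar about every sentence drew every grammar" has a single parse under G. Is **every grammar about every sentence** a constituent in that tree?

Yes

[S [NP [NP [Det every] [N grammar]] [PP [P about] [NP [Det every] [N sentence]]]] [VP [V drew] [NP [Det every] [N grammar]]]]
The words 'every grammar about every sentence' are exhaustively dominated by a single NP node (built by NP → NP PP), so they form a constituent.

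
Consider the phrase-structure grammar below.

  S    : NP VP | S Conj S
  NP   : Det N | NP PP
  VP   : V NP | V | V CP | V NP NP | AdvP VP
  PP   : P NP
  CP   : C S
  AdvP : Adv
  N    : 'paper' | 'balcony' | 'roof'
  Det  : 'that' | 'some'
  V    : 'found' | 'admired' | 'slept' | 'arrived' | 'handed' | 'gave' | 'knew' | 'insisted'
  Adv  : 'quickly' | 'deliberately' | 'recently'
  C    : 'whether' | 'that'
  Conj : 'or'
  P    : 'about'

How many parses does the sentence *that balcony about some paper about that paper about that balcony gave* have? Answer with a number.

5

Two of the 5 distinct bracketings:
[S [NP [NP [Det that] [N balcony]] [PP [P about] [NP [NP [Det some] [N paper]] [PP [P about] [NP [NP [Det that] [N paper]] [PP [P about] [NP [Det that] [N balcony]]]]]]]] [VP [V gave]]]
[S [NP [NP [Det that] [N balcony]] [PP [P about] [NP [NP [NP [Det some] [N paper]] [PP [P about] [NP [Det that] [N paper]]]] [PP [P about] [NP [Det that] [N balcony]]]]]] [VP [V gave]]]
The trees differ in how a recursive rule is bracketed over the same span.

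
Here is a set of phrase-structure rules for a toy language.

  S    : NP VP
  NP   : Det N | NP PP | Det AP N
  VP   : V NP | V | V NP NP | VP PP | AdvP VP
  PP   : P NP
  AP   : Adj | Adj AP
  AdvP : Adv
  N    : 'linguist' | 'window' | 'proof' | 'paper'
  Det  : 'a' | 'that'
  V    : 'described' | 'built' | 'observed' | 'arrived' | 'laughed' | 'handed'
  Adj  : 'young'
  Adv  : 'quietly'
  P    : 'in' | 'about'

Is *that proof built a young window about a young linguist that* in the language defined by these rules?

For S → NP VP, the only prefix that parses as NP is 'that proof', but the remainder 'built a young window about a young linguist that' is not a VP under these rules.

Ungrammatical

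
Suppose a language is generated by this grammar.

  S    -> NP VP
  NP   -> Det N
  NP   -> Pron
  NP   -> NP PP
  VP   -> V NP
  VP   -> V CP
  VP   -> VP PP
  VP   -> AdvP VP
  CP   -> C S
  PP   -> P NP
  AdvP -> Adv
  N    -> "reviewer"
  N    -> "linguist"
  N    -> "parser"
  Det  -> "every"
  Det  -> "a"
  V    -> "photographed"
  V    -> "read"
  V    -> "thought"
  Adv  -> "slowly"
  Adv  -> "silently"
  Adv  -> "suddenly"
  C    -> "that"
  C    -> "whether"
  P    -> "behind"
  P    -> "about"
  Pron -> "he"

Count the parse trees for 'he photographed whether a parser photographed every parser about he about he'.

Two of the 9 distinct bracketings:
[S [NP [Pron he]] [VP [V photographed] [CP [C whether] [S [NP [Det a] [N parser]] [VP [V photographed] [NP [NP [Det every] [N parser]] [PP [P about] [NP [NP [Pron he]] [PP [P about] [NP [Pron he]]]]]]]]]]]
[S [NP [Pron he]] [VP [V photographed] [CP [C whether] [S [NP [Det a] [N parser]] [VP [V photographed] [NP [NP [NP [Det every] [N parser]] [PP [P about] [NP [Pron he]]]] [PP [P about] [NP [Pron he]]]]]]]]]
The trees differ in how a recursive rule is bracketed over the same span.

9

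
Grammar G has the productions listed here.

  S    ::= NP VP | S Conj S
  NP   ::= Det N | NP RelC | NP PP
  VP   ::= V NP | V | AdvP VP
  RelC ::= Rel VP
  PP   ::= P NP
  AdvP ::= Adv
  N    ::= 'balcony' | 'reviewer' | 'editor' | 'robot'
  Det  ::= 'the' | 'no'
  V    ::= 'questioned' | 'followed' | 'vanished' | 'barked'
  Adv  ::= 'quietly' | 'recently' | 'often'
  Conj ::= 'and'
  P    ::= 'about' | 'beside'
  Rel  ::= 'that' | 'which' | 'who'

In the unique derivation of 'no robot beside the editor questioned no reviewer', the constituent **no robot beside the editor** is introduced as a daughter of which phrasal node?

S
  NP
    NP
      Det: no
      N: robot
    PP
      P: beside
      NP
        Det: the
        N: editor
  VP
    V: questioned
    NP
      Det: no
      N: reviewer
The span 'no robot beside the editor' is the NP node built by NP → NP PP.
Its mother is the S built by S → NP VP.

S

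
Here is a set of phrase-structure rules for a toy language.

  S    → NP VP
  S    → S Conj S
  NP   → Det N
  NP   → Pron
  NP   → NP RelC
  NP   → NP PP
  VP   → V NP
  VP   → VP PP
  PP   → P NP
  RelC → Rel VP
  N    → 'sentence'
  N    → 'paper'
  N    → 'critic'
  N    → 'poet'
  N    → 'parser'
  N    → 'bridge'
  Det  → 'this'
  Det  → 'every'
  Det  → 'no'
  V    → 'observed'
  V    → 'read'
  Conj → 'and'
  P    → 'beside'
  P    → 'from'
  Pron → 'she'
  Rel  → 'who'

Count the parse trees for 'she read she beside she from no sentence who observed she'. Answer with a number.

9

Two of the 9 distinct bracketings:
[S [NP [Pron she]] [VP [V read] [NP [NP [NP [Pron she]] [PP [P beside] [NP [NP [Pron she]] [PP [P from] [NP [Det no] [N sentence]]]]]] [RelC [Rel who] [VP [V observed] [NP [Pron she]]]]]]]
[S [NP [Pron she]] [VP [V read] [NP [NP [NP [NP [Pron she]] [PP [P beside] [NP [Pron she]]]] [PP [P from] [NP [Det no] [N sentence]]]] [RelC [Rel who] [VP [V observed] [NP [Pron she]]]]]]]
The trees differ in how a recursive rule is bracketed over the same span.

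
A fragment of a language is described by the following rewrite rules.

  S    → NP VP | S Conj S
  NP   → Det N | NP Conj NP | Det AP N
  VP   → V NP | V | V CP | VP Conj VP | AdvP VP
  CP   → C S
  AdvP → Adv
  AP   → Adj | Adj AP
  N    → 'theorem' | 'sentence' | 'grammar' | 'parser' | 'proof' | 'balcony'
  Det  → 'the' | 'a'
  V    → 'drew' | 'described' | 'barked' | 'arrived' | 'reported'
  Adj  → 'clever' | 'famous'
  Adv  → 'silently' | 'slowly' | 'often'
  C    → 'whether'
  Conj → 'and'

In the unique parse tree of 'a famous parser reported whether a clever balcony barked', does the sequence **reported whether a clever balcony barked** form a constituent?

Yes

[S [NP [Det a] [AP [Adj famous]] [N parser]] [VP [V reported] [CP [C whether] [S [NP [Det a] [AP [Adj clever]] [N balcony]] [VP [V barked]]]]]]
The words 'reported whether a clever balcony barked' are exhaustively dominated by a single VP node (built by VP → V CP), so they form a constituent.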